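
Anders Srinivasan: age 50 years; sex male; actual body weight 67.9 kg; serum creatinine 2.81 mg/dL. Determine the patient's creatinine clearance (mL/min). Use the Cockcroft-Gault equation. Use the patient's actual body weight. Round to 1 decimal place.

30.2 mL/min

CrCl = (140 − 50) × 67.9 / (72 × 2.81) = 6111.0 / 202.32 ≈ 30.2 mL/min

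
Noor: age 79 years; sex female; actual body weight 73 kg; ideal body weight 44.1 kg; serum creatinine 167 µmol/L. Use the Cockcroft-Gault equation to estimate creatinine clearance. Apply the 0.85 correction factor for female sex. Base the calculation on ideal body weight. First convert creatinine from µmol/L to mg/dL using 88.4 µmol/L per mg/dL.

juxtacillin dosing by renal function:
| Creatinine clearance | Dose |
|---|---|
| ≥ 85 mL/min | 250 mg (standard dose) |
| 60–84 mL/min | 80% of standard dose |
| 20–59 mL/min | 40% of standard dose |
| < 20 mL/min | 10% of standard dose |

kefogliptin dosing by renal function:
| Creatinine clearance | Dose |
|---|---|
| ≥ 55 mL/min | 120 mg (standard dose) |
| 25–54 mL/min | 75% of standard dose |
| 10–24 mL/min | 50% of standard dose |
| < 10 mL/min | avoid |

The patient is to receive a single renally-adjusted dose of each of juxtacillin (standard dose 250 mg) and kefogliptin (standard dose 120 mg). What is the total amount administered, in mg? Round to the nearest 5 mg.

SCr = 167 / 88.4 = 1.889 mg/dL
CrCl = (140 − 79) × 44.1 / (72 × 1.889) × 0.85 = 2690.1 / 136.01 × 0.85 ≈ 16.8 mL/min
CrCl ≈ 17 mL/min.
juxtacillin: < 20 mL/min → 10% of 250 mg = 25 mg.
kefogliptin: 10–24 mL/min → 50% of 120 mg = 60 mg.
Total = 25 + 60 = 85 mg.

85 mg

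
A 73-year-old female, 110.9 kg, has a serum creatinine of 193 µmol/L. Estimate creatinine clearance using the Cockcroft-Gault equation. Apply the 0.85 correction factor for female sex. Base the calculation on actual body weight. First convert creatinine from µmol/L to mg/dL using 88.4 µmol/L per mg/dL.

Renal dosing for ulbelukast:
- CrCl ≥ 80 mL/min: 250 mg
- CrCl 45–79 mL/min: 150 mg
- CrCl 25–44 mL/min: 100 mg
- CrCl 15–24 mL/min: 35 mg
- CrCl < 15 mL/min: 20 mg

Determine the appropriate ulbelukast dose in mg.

SCr = 193 / 88.4 = 2.183 mg/dL
CrCl = (140 − 73) × 110.9 / (72 × 2.183) × 0.85 = 7430.3 / 157.18 × 0.85 ≈ 40.2 mL/min
CrCl ≈ 40 mL/min → bracket 25–44 mL/min.
Dose for this bracket: 100 mg.

100 mg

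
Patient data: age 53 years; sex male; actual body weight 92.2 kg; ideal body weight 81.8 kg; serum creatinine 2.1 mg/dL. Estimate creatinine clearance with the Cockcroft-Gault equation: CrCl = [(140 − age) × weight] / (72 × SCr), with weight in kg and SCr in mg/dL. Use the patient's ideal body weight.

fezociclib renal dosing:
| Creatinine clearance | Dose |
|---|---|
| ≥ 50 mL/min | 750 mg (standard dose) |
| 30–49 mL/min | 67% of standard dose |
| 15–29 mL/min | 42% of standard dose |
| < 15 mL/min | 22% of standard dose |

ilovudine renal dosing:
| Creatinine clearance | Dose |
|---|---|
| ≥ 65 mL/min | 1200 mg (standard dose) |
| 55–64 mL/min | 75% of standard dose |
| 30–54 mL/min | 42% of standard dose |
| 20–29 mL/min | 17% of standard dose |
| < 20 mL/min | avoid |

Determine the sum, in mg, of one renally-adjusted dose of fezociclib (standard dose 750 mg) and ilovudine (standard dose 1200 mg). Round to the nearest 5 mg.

1005 mg

CrCl = (140 − 53) × 81.8 / (72 × 2.1) = 7116.6 / 151.20 ≈ 47.1 mL/min
CrCl ≈ 47 mL/min.
fezociclib: 30–49 mL/min → 67% of 750 mg = 502.5 mg.
ilovudine: 30–54 mL/min → 42% of 1200 mg = 504 mg.
Total = 502.5 + 504 = 1006.5 mg.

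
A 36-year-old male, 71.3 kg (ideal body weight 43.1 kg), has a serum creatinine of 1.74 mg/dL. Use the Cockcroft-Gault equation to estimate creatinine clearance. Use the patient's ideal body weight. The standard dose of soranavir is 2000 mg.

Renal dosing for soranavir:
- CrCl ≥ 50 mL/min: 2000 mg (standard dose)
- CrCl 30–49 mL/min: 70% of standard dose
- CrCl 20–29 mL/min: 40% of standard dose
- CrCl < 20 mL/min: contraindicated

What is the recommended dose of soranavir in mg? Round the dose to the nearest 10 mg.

CrCl = (140 − 36) × 43.1 / (72 × 1.74) = 4482.4 / 125.28 ≈ 35.8 mL/min
CrCl ≈ 36 mL/min → bracket 30–49 mL/min.
70% of 2000 mg = 1400 mg

1400 mg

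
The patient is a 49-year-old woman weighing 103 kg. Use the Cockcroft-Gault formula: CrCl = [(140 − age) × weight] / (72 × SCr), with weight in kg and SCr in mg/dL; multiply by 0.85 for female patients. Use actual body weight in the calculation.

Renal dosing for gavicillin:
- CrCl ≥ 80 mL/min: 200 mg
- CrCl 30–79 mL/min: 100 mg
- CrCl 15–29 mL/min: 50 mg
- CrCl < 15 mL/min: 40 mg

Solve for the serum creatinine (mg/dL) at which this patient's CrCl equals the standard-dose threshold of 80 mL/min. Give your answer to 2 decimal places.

1.38 mg/dL

Standard dose requires CrCl ≥ 80 mL/min.
Set (140 − 49) × 103 × 0.85 / (72 × SCr) = 80
SCr = (140 − 49) × 103 × 0.85 / (72 × 80) = 1.383 mg/dL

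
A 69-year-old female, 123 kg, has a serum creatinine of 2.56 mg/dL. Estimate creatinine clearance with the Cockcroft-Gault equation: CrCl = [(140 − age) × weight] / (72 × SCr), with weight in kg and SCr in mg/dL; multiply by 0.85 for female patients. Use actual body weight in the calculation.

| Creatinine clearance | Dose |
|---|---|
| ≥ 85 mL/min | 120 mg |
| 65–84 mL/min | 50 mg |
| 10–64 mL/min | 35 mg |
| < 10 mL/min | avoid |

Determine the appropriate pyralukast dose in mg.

35 mg

CrCl = (140 − 69) × 123 / (72 × 2.56) × 0.85 = 8733.0 / 184.32 × 0.85 ≈ 40.3 mL/min
CrCl ≈ 40 mL/min → bracket 10–64 mL/min.
Dose for this bracket: 35 mg.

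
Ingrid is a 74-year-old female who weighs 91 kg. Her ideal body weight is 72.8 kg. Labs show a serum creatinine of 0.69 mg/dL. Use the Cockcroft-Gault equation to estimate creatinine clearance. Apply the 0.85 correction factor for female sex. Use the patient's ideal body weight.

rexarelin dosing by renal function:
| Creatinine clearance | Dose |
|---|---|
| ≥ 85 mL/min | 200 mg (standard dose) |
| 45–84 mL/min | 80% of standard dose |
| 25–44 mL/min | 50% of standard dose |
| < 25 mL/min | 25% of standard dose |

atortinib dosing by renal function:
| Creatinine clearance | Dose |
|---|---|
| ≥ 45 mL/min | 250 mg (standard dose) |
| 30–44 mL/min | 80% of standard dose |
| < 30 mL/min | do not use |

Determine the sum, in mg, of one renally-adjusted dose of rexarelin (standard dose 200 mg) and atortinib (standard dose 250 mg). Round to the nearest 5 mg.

CrCl = (140 − 74) × 72.8 / (72 × 0.69) × 0.85 = 4804.8 / 49.68 × 0.85 ≈ 82.2 mL/min
CrCl ≈ 82 mL/min.
rexarelin: 45–84 mL/min → 80% of 200 mg = 160 mg.
atortinib: ≥ 45 mL/min → 100% of 250 mg = 250 mg.
Total = 160 + 250 = 410 mg.

410 mg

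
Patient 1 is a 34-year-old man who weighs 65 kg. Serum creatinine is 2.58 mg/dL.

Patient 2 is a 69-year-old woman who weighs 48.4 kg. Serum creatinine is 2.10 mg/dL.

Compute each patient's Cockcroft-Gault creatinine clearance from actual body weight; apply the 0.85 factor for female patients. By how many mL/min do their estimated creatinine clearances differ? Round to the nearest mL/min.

18 mL/min

Patient 1: CrCl = (140 − 34) × 65 / (72 × 2.58) = 6890.0 / 185.76 ≈ 37.1 mL/min
Patient 2: CrCl = (140 − 69) × 48.4 / (72 × 2.1) × 0.85 = 3436.4 / 151.20 × 0.85 ≈ 19.3 mL/min
|37.1 − 19.3| = 17.8 mL/min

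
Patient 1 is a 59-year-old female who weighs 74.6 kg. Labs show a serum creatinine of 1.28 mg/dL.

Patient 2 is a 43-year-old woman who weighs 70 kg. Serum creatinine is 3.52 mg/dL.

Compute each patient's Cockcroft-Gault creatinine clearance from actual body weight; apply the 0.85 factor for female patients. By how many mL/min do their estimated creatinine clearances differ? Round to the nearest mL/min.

Patient 1: CrCl = (140 − 59) × 74.6 / (72 × 1.28) × 0.85 = 6042.6 / 92.16 × 0.85 ≈ 55.7 mL/min
Patient 2: CrCl = (140 − 43) × 70 / (72 × 3.52) × 0.85 = 6790.0 / 253.44 × 0.85 ≈ 22.8 mL/min
|55.7 − 22.8| = 32.9 mL/min

33 mL/min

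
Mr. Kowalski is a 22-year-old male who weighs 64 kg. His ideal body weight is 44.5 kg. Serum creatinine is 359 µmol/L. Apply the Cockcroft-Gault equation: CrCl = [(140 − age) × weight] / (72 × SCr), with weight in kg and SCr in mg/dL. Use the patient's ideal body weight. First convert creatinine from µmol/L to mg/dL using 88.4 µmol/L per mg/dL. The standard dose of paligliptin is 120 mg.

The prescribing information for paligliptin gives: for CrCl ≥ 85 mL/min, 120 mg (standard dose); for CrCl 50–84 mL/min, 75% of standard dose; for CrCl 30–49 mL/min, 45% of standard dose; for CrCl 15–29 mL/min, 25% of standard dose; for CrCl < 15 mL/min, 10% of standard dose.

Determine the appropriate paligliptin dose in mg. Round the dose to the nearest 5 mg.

30 mg

SCr = 359 / 88.4 = 4.061 mg/dL
CrCl = (140 − 22) × 44.5 / (72 × 4.061) = 5251.0 / 292.39 ≈ 18.0 mL/min
CrCl ≈ 18 mL/min → bracket 15–29 mL/min.
25% of 120 mg = 30 mg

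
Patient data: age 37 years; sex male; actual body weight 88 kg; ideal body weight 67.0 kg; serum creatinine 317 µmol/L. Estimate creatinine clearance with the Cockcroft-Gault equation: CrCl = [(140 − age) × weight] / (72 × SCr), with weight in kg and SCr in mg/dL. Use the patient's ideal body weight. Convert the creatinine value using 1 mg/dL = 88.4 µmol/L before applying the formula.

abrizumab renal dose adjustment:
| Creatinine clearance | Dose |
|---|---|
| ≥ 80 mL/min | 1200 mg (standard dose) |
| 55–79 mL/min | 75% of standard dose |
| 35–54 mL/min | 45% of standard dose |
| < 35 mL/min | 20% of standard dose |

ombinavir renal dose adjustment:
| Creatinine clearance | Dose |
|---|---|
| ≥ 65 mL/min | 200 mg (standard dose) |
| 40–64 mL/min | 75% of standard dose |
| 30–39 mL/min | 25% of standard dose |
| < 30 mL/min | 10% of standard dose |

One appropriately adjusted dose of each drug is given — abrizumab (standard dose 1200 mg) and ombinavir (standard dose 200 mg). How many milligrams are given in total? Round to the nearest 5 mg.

260 mg

SCr = 317 / 88.4 = 3.586 mg/dL
CrCl = (140 − 37) × 67 / (72 × 3.586) = 6901.0 / 258.19 ≈ 26.7 mL/min
CrCl ≈ 27 mL/min.
abrizumab: < 35 mL/min → 20% of 1200 mg = 240 mg.
ombinavir: < 30 mL/min → 10% of 200 mg = 20 mg.
Total = 240 + 20 = 260 mg.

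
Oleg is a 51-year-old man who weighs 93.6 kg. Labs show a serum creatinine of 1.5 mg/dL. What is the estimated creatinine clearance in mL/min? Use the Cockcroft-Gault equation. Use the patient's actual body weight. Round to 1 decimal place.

77.1 mL/min

CrCl = (140 − 51) × 93.6 / (72 × 1.5) = 8330.4 / 108.00 ≈ 77.1 mL/min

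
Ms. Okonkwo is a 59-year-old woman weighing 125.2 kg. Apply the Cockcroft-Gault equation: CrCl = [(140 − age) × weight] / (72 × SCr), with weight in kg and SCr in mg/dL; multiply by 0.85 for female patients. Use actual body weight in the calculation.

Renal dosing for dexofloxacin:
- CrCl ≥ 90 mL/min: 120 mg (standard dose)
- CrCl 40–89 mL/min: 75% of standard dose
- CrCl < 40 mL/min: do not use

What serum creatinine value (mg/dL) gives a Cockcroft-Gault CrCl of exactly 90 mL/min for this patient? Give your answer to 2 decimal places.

Standard dose requires CrCl ≥ 90 mL/min.
Set (140 − 59) × 125.2 × 0.85 / (72 × SCr) = 90
SCr = (140 − 59) × 125.2 × 0.85 / (72 × 90) = 1.330 mg/dL

1.33 mg/dL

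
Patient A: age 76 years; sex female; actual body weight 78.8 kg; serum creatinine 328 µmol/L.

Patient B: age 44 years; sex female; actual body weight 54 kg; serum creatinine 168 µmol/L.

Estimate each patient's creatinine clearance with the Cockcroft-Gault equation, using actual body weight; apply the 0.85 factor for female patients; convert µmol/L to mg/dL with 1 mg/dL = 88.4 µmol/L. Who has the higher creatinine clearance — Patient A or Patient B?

Patient A: SCr = 328 / 88.4 = 3.71 mg/dL
Patient A: CrCl = (140 − 76) × 78.8 / (72 × 3.71) × 0.85 = 5043.2 / 267.12 × 0.85 ≈ 16.0 mL/min
Patient B: SCr = 168 / 88.4 = 1.9 mg/dL
Patient B: CrCl = (140 − 44) × 54 / (72 × 1.9) × 0.85 = 5184.0 / 136.80 × 0.85 ≈ 32.2 mL/min
16.0 vs 32.2 mL/min → Patient B is higher.

Patient B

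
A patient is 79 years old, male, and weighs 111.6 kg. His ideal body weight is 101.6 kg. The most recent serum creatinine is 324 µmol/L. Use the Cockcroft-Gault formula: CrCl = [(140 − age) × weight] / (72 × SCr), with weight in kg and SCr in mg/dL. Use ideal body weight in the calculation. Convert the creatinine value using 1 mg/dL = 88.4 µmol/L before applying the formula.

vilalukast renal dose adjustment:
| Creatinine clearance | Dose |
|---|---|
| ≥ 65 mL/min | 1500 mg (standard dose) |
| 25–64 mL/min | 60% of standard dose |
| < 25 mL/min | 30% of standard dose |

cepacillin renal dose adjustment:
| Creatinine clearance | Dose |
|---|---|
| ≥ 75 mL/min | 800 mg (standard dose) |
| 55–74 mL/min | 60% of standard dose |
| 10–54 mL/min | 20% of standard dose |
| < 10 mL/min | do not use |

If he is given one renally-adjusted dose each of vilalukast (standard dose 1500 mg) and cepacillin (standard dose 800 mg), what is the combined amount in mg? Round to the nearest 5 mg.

SCr = 324 / 88.4 = 3.665 mg/dL
CrCl = (140 − 79) × 101.6 / (72 × 3.665) = 6197.6 / 263.88 ≈ 23.5 mL/min
CrCl ≈ 23 mL/min.
vilalukast: < 25 mL/min → 30% of 1500 mg = 450 mg.
cepacillin: 10–54 mL/min → 20% of 800 mg = 160 mg.
Total = 450 + 160 = 610 mg.

610 mg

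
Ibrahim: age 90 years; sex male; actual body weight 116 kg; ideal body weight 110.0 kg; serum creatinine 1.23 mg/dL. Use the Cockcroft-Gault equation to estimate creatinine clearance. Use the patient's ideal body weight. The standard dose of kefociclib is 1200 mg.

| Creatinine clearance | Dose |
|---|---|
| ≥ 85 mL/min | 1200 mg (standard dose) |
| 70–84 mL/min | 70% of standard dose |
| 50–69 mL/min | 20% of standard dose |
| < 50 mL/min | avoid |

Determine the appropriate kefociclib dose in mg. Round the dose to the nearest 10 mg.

240 mg

CrCl = (140 − 90) × 110 / (72 × 1.23) = 5500.0 / 88.56 ≈ 62.1 mL/min
CrCl ≈ 62 mL/min → bracket 50–69 mL/min.
20% of 1200 mg = 240 mg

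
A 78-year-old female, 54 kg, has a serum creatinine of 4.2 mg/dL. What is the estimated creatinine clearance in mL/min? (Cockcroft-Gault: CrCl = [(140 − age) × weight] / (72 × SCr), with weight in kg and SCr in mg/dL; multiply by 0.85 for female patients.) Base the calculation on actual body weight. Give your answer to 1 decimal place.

9.4 mL/min

CrCl = (140 − 78) × 54 / (72 × 4.2) × 0.85 = 3348.0 / 302.40 × 0.85 ≈ 9.4 mL/min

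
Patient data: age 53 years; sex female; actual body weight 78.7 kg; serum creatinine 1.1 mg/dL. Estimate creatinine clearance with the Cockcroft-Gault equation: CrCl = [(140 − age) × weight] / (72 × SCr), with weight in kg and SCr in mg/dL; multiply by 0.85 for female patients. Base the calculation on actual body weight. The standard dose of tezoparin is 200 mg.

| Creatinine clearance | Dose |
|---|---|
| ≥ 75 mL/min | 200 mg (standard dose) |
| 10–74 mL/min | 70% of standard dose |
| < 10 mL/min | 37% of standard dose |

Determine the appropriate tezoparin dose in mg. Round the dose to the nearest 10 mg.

CrCl = (140 − 53) × 78.7 / (72 × 1.1) × 0.85 = 6846.9 / 79.20 × 0.85 ≈ 73.5 mL/min
CrCl ≈ 73 mL/min → bracket 10–74 mL/min.
70% of 200 mg = 140 mg

140 mg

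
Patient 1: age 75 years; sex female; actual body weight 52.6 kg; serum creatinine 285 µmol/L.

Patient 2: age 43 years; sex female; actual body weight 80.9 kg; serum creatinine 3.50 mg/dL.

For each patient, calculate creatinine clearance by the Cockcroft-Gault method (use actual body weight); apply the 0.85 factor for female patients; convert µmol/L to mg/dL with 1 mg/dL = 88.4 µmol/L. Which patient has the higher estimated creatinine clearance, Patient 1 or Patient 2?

Patient 1: SCr = 285 / 88.4 = 3.224 mg/dL
Patient 1: CrCl = (140 − 75) × 52.6 / (72 × 3.224) × 0.85 = 3419.0 / 232.13 × 0.85 ≈ 12.5 mL/min
Patient 2: CrCl = (140 − 43) × 80.9 / (72 × 3.5) × 0.85 = 7847.3 / 252.00 × 0.85 ≈ 26.5 mL/min
12.5 vs 26.5 mL/min → Patient 2 is higher.

Patient 2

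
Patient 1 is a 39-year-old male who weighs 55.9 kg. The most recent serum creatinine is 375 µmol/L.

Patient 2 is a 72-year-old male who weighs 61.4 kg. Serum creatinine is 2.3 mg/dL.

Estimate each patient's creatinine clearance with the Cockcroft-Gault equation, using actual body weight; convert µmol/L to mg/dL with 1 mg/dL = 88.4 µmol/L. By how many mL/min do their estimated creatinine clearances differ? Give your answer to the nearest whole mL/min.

Patient 1: SCr = 375 / 88.4 = 4.242 mg/dL
Patient 1: CrCl = (140 − 39) × 55.9 / (72 × 4.242) = 5645.9 / 305.42 ≈ 18.5 mL/min
Patient 2: CrCl = (140 − 72) × 61.4 / (72 × 2.3) = 4175.2 / 165.60 ≈ 25.2 mL/min
|18.5 − 25.2| = 6.7 mL/min

7 mL/min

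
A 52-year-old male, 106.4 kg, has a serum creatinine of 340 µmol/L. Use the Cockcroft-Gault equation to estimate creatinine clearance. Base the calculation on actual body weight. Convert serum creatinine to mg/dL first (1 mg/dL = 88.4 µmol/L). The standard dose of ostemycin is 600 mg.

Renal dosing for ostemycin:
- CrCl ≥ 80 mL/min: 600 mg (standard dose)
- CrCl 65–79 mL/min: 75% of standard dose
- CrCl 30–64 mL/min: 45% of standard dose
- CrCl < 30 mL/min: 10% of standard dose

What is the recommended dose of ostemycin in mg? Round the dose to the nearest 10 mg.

270 mg

SCr = 340 / 88.4 = 3.846 mg/dL
CrCl = (140 − 52) × 106.4 / (72 × 3.846) = 9363.2 / 276.91 ≈ 33.8 mL/min
CrCl ≈ 34 mL/min → bracket 30–64 mL/min.
45% of 600 mg = 270 mg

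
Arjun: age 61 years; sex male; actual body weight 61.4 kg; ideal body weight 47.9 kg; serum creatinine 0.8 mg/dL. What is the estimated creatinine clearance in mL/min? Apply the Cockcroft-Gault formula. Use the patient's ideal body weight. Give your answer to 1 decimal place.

65.7 mL/min

CrCl = (140 − 61) × 47.9 / (72 × 0.8) = 3784.1 / 57.60 ≈ 65.7 mL/min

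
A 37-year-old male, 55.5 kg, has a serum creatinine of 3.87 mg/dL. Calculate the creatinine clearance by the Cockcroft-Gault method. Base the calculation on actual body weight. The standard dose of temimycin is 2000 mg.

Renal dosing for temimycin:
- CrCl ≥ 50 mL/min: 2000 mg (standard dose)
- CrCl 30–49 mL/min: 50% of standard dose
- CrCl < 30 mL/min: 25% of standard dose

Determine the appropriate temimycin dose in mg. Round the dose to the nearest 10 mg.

CrCl = (140 − 37) × 55.5 / (72 × 3.87) = 5716.5 / 278.64 ≈ 20.5 mL/min
CrCl ≈ 21 mL/min → bracket < 30 mL/min.
25% of 2000 mg = 500 mg

500 mg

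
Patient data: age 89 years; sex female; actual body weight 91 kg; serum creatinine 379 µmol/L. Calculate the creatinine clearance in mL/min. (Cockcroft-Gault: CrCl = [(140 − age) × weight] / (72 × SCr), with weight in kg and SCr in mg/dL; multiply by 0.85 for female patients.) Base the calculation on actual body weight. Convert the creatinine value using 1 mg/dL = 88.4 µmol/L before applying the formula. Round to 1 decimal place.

12.8 mL/min

SCr = 379 / 88.4 = 4.287 mg/dL
CrCl = (140 − 89) × 91 / (72 × 4.287) × 0.85 = 4641.0 / 308.66 × 0.85 ≈ 12.8 mL/min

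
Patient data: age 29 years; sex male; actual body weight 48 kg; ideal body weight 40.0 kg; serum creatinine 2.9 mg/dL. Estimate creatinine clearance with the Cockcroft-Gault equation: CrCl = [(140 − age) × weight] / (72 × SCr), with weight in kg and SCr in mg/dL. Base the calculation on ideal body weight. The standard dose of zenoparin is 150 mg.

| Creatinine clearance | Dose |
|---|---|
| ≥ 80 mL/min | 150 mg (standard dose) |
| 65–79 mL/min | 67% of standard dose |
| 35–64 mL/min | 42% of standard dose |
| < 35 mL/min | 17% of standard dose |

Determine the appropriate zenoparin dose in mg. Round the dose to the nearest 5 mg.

25 mg

CrCl = (140 − 29) × 40 / (72 × 2.9) = 4440.0 / 208.80 ≈ 21.3 mL/min
CrCl ≈ 21 mL/min → bracket < 35 mL/min.
17% of 150 mg = 25.5 mg → 25 mg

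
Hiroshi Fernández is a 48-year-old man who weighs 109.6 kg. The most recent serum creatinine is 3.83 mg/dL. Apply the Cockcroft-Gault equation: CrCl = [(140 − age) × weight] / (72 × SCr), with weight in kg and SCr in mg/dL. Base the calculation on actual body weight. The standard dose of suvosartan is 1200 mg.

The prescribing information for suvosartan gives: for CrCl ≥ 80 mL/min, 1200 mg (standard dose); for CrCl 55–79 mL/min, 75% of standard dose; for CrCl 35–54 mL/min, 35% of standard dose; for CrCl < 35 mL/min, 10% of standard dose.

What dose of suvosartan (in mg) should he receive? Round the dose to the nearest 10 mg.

CrCl = (140 − 48) × 109.6 / (72 × 3.83) = 10083.2 / 275.76 ≈ 36.6 mL/min
CrCl ≈ 37 mL/min → bracket 35–54 mL/min.
35% of 1200 mg = 420 mg

420 mg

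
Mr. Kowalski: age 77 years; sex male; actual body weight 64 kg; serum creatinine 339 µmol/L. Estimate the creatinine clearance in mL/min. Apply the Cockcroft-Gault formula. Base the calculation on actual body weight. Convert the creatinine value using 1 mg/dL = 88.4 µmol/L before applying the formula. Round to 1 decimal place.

SCr = 339 / 88.4 = 3.835 mg/dL
CrCl = (140 − 77) × 64 / (72 × 3.835) = 4032.0 / 276.12 ≈ 14.6 mL/min

14.6 mL/min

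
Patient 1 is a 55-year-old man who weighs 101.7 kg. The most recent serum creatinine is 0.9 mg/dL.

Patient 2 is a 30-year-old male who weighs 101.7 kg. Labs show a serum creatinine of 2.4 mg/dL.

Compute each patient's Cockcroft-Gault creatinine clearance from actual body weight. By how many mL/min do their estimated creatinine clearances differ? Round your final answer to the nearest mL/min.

Patient 1: CrCl = (140 − 55) × 101.7 / (72 × 0.9) = 8644.5 / 64.80 ≈ 133.4 mL/min
Patient 2: CrCl = (140 − 30) × 101.7 / (72 × 2.4) = 11187.0 / 172.80 ≈ 64.7 mL/min
|133.4 − 64.7| = 68.7 mL/min

69 mL/min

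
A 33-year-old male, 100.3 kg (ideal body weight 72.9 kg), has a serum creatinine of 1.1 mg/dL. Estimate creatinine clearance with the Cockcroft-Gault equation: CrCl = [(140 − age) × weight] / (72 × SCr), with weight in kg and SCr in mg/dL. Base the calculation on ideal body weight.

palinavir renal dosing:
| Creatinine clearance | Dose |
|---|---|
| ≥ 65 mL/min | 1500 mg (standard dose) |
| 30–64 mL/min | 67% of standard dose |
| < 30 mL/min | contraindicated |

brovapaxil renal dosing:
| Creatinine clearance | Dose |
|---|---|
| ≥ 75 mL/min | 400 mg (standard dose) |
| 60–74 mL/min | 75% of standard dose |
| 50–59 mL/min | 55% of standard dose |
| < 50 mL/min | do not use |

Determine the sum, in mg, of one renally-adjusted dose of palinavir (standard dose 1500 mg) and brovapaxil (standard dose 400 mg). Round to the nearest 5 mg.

1900 mg

CrCl = (140 − 33) × 72.9 / (72 × 1.1) = 7800.3 / 79.20 ≈ 98.5 mL/min
CrCl ≈ 98 mL/min.
palinavir: ≥ 65 mL/min → 100% of 1500 mg = 1500 mg.
brovapaxil: ≥ 75 mL/min → 100% of 400 mg = 400 mg.
Total = 1500 + 400 = 1900 mg.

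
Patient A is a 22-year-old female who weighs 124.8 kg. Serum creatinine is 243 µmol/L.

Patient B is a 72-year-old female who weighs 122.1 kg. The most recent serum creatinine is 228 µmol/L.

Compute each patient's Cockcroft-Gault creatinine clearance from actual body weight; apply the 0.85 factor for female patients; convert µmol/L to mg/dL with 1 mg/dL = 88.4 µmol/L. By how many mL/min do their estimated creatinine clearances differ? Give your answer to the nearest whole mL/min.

Patient A: SCr = 243 / 88.4 = 2.749 mg/dL
Patient A: CrCl = (140 − 22) × 124.8 / (72 × 2.749) × 0.85 = 14726.4 / 197.93 × 0.85 ≈ 63.2 mL/min
Patient B: SCr = 228 / 88.4 = 2.579 mg/dL
Patient B: CrCl = (140 − 72) × 122.1 / (72 × 2.579) × 0.85 = 8302.8 / 185.69 × 0.85 ≈ 38.0 mL/min
|63.2 − 38.0| = 25.2 mL/min

25 mL/min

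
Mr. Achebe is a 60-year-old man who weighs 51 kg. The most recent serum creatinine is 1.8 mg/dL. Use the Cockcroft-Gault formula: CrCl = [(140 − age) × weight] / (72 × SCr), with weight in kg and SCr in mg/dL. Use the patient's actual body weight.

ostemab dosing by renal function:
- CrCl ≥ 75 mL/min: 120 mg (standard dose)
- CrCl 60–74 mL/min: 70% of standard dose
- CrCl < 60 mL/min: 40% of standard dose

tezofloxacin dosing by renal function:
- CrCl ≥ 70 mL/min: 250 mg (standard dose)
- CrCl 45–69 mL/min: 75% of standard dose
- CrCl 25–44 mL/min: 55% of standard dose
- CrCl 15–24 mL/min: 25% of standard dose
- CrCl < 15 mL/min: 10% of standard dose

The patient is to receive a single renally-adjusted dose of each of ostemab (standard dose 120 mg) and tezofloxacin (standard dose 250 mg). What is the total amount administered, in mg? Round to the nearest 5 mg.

185 mg

CrCl = (140 − 60) × 51 / (72 × 1.8) = 4080.0 / 129.60 ≈ 31.5 mL/min
CrCl ≈ 31 mL/min.
ostemab: < 60 mL/min → 40% of 120 mg = 48 mg.
tezofloxacin: 25–44 mL/min → 55% of 250 mg = 137.5 mg.
Total = 48 + 137.5 = 185.5 mg.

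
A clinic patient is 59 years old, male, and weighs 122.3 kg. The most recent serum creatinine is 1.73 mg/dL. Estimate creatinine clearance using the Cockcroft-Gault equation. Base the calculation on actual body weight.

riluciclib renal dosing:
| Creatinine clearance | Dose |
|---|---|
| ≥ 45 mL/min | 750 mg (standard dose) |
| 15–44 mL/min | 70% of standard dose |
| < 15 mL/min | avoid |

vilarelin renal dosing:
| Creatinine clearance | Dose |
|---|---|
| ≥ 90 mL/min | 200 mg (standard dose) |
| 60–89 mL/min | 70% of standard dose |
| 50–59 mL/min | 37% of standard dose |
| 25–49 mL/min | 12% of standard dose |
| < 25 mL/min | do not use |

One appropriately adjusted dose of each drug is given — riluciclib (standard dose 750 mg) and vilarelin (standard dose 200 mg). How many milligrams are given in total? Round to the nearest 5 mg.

CrCl = (140 − 59) × 122.3 / (72 × 1.73) = 9906.3 / 124.56 ≈ 79.5 mL/min
CrCl ≈ 80 mL/min.
riluciclib: ≥ 45 mL/min → 100% of 750 mg = 750 mg.
vilarelin: 60–89 mL/min → 70% of 200 mg = 140 mg.
Total = 750 + 140 = 890 mg.

890 mg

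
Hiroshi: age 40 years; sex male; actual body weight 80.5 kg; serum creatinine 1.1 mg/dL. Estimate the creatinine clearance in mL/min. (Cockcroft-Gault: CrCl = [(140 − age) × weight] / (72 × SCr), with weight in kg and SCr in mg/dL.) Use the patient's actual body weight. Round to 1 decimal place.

CrCl = (140 − 40) × 80.5 / (72 × 1.1) = 8050.0 / 79.20 ≈ 101.6 mL/min

101.6 mL/min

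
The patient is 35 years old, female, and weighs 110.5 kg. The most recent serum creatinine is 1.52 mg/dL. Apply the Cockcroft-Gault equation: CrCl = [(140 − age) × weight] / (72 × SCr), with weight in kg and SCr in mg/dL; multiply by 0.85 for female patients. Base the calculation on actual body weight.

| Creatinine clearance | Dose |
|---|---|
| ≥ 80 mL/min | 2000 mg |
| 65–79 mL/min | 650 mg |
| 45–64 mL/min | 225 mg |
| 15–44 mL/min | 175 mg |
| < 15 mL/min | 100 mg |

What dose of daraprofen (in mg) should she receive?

CrCl = (140 − 35) × 110.5 / (72 × 1.52) × 0.85 = 11602.5 / 109.44 × 0.85 ≈ 90.1 mL/min
CrCl ≈ 90 mL/min → bracket ≥ 80 mL/min.
Dose for this bracket: 2000 mg.

2000 mg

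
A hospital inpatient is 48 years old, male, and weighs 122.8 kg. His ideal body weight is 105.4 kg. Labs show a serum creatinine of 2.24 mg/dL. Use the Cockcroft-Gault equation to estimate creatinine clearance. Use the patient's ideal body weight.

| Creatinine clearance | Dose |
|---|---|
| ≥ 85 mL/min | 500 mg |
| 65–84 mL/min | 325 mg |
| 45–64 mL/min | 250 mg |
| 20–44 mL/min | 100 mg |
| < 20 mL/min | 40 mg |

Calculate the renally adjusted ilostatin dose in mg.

CrCl = (140 − 48) × 105.4 / (72 × 2.24) = 9696.8 / 161.28 ≈ 60.1 mL/min
CrCl ≈ 60 mL/min → bracket 45–64 mL/min.
Dose for this bracket: 250 mg.

250 mg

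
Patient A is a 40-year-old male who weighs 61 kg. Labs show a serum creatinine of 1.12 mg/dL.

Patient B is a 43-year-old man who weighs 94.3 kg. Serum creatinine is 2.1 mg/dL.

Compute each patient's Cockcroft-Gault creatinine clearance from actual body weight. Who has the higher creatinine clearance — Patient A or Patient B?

Patient A: CrCl = (140 − 40) × 61 / (72 × 1.12) = 6100.0 / 80.64 ≈ 75.6 mL/min
Patient B: CrCl = (140 − 43) × 94.3 / (72 × 2.1) = 9147.1 / 151.20 ≈ 60.5 mL/min
75.6 vs 60.5 mL/min → Patient A is higher.

Patient A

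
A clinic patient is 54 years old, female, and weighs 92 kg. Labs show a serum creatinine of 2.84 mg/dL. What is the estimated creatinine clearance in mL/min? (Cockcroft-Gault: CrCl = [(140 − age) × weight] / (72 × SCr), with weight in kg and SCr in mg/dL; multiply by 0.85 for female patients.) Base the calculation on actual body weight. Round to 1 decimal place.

CrCl = (140 − 54) × 92 / (72 × 2.84) × 0.85 = 7912.0 / 204.48 × 0.85 ≈ 32.9 mL/min

32.9 mL/min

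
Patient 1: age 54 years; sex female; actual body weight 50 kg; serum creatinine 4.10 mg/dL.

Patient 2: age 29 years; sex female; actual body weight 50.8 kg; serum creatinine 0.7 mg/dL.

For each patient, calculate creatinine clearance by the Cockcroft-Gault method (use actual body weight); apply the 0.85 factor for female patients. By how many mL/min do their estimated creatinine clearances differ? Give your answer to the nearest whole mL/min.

Patient 1: CrCl = (140 − 54) × 50 / (72 × 4.1) × 0.85 = 4300.0 / 295.20 × 0.85 ≈ 12.4 mL/min
Patient 2: CrCl = (140 − 29) × 50.8 / (72 × 0.7) × 0.85 = 5638.8 / 50.40 × 0.85 ≈ 95.1 mL/min
|12.4 − 95.1| = 82.7 mL/min

83 mL/min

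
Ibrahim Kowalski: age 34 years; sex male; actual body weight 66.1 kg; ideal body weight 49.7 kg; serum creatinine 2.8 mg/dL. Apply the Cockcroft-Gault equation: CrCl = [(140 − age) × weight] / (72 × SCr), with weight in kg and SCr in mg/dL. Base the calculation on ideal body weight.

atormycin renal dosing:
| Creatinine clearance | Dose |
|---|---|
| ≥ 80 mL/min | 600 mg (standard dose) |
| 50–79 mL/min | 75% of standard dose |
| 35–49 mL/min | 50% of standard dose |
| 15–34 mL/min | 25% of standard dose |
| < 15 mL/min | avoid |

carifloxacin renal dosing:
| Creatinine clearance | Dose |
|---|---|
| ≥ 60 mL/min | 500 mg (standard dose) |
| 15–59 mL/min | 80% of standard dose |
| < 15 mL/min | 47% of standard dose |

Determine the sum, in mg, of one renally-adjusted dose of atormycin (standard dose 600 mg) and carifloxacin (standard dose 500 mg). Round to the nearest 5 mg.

550 mg

CrCl = (140 − 34) × 49.7 / (72 × 2.8) = 5268.2 / 201.60 ≈ 26.1 mL/min
CrCl ≈ 26 mL/min.
atormycin: 15–34 mL/min → 25% of 600 mg = 150 mg.
carifloxacin: 15–59 mL/min → 80% of 500 mg = 400 mg.
Total = 150 + 400 = 550 mg.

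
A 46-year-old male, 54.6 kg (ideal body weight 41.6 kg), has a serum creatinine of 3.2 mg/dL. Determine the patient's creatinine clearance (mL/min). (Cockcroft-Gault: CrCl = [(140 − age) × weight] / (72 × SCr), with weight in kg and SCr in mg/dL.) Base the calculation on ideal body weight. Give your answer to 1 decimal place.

17.0 mL/min

CrCl = (140 − 46) × 41.6 / (72 × 3.2) = 3910.4 / 230.40 ≈ 17.0 mL/min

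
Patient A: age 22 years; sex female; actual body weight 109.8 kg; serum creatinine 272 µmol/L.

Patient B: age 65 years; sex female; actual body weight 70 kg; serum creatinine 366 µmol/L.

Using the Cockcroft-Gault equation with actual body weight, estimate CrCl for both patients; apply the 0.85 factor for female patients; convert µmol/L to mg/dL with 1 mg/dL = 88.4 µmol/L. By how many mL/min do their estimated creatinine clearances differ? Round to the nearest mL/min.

Patient A: SCr = 272 / 88.4 = 3.077 mg/dL
Patient A: CrCl = (140 − 22) × 109.8 / (72 × 3.077) × 0.85 = 12956.4 / 221.54 × 0.85 ≈ 49.7 mL/min
Patient B: SCr = 366 / 88.4 = 4.14 mg/dL
Patient B: CrCl = (140 − 65) × 70 / (72 × 4.14) × 0.85 = 5250.0 / 298.08 × 0.85 ≈ 15.0 mL/min
|49.7 − 15.0| = 34.7 mL/min

35 mL/min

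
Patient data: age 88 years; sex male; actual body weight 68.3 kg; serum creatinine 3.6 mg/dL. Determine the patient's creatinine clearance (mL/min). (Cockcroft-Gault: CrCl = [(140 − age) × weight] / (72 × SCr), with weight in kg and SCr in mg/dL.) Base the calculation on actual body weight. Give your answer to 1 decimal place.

13.7 mL/min

CrCl = (140 − 88) × 68.3 / (72 × 3.6) = 3551.6 / 259.20 ≈ 13.7 mL/min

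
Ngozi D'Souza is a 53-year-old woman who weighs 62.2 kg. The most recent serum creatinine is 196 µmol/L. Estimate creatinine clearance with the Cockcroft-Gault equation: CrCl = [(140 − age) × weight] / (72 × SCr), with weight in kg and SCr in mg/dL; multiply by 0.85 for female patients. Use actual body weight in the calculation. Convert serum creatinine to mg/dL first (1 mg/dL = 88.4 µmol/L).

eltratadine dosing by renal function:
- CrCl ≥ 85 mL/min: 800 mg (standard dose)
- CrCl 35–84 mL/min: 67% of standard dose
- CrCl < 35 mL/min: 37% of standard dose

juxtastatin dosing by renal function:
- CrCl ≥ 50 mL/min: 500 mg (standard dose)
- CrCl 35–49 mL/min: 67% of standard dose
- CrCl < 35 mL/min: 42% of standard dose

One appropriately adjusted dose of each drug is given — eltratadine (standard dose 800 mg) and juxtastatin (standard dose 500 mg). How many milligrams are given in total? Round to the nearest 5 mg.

SCr = 196 / 88.4 = 2.217 mg/dL
CrCl = (140 − 53) × 62.2 / (72 × 2.217) × 0.85 = 5411.4 / 159.62 × 0.85 ≈ 28.8 mL/min
CrCl ≈ 29 mL/min.
eltratadine: < 35 mL/min → 37% of 800 mg = 296 mg.
juxtastatin: < 35 mL/min → 42% of 500 mg = 210 mg.
Total = 296 + 210 = 506 mg.

505 mg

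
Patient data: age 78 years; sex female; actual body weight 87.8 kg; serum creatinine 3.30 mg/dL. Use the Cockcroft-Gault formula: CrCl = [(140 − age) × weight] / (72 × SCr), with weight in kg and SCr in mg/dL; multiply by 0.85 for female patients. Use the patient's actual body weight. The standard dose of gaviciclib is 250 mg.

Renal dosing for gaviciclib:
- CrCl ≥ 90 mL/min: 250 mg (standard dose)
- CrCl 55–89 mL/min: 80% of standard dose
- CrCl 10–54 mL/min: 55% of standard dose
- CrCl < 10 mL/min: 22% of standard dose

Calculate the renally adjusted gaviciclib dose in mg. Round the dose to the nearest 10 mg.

CrCl = (140 − 78) × 87.8 / (72 × 3.3) × 0.85 = 5443.6 / 237.60 × 0.85 ≈ 19.5 mL/min
CrCl ≈ 19 mL/min → bracket 10–54 mL/min.
55% of 250 mg = 137.5 mg → 140 mg

140 mg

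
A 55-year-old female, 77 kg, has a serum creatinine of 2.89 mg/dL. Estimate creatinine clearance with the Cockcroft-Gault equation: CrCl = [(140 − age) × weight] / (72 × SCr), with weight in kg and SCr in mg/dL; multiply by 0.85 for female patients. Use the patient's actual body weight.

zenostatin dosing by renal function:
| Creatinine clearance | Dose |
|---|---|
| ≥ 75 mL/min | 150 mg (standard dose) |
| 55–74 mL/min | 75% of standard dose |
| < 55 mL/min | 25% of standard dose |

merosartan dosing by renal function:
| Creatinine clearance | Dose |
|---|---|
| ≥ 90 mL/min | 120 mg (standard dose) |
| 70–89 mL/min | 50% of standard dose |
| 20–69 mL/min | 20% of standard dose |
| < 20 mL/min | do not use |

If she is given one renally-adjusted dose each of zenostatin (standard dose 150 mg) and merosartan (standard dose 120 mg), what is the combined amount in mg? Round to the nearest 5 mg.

60 mg

CrCl = (140 − 55) × 77 / (72 × 2.89) × 0.85 = 6545.0 / 208.08 × 0.85 ≈ 26.7 mL/min
CrCl ≈ 27 mL/min.
zenostatin: < 55 mL/min → 25% of 150 mg = 37.5 mg.
merosartan: 20–69 mL/min → 20% of 120 mg = 24 mg.
Total = 37.5 + 24 = 61.5 mg.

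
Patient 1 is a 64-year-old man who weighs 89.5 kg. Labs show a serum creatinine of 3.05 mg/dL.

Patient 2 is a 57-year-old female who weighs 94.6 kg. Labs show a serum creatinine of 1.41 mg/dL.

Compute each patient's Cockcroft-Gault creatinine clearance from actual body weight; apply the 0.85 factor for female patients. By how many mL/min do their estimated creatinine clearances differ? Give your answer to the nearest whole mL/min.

35 mL/min

Patient 1: CrCl = (140 − 64) × 89.5 / (72 × 3.05) = 6802.0 / 219.60 ≈ 31.0 mL/min
Patient 2: CrCl = (140 − 57) × 94.6 / (72 × 1.41) × 0.85 = 7851.8 / 101.52 × 0.85 ≈ 65.7 mL/min
|31.0 − 65.7| = 34.7 mL/min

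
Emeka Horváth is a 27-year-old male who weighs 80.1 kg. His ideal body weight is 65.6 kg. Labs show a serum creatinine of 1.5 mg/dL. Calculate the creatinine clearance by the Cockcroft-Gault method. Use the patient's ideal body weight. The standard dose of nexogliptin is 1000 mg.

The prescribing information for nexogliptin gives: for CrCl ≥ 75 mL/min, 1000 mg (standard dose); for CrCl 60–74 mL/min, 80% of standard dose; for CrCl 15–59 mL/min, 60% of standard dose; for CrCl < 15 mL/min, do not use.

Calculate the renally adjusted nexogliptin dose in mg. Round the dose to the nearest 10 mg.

800 mg

CrCl = (140 − 27) × 65.6 / (72 × 1.5) = 7412.8 / 108.00 ≈ 68.6 mL/min
CrCl ≈ 69 mL/min → bracket 60–74 mL/min.
80% of 1000 mg = 800 mg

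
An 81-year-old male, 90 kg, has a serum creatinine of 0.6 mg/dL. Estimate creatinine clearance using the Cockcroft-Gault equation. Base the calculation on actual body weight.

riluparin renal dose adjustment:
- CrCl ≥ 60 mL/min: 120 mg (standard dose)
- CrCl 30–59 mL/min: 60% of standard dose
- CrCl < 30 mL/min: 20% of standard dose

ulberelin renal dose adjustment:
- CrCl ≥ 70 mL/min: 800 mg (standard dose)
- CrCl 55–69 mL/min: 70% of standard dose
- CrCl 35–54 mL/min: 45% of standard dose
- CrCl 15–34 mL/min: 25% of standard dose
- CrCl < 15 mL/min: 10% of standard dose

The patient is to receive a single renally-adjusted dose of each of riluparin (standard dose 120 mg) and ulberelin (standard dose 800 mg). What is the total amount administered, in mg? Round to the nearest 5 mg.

920 mg

CrCl = (140 − 81) × 90 / (72 × 0.6) = 5310.0 / 43.20 ≈ 122.9 mL/min
CrCl ≈ 123 mL/min.
riluparin: ≥ 60 mL/min → 100% of 120 mg = 120 mg.
ulberelin: ≥ 70 mL/min → 100% of 800 mg = 800 mg.
Total = 120 + 800 = 920 mg.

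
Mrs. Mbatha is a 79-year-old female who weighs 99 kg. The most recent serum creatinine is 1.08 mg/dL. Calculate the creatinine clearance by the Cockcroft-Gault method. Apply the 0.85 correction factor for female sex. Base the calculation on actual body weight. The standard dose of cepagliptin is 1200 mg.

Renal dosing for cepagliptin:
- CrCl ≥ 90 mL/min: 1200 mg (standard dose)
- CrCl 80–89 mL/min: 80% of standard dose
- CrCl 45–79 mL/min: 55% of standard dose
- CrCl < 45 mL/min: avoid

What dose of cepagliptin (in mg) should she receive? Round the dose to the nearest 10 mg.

CrCl = (140 − 79) × 99 / (72 × 1.08) × 0.85 = 6039.0 / 77.76 × 0.85 ≈ 66.0 mL/min
CrCl ≈ 66 mL/min → bracket 45–79 mL/min.
55% of 1200 mg = 660 mg

660 mg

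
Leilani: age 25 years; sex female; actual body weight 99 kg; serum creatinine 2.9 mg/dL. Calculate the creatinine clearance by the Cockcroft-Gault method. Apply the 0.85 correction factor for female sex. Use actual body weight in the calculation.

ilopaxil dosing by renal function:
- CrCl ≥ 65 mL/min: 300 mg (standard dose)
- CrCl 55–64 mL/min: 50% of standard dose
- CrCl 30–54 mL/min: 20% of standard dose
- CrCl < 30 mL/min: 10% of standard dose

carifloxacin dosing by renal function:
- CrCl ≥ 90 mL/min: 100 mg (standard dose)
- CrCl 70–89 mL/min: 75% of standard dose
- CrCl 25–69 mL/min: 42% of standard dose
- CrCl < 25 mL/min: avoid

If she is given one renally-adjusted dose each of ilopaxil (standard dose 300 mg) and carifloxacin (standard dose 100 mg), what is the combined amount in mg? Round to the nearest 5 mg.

100 mg

CrCl = (140 − 25) × 99 / (72 × 2.9) × 0.85 = 11385.0 / 208.80 × 0.85 ≈ 46.3 mL/min
CrCl ≈ 46 mL/min.
ilopaxil: 30–54 mL/min → 20% of 300 mg = 60 mg.
carifloxacin: 25–69 mL/min → 42% of 100 mg = 42 mg.
Total = 60 + 42 = 102 mg.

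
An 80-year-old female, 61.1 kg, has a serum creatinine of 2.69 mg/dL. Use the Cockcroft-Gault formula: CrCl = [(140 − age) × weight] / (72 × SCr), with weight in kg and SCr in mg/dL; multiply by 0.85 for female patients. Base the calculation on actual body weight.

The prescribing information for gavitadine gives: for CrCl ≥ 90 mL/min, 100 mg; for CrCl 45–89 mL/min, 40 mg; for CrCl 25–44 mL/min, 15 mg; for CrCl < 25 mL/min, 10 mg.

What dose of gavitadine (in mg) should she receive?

10 mg

CrCl = (140 − 80) × 61.1 / (72 × 2.69) × 0.85 = 3666.0 / 193.68 × 0.85 ≈ 16.1 mL/min
CrCl ≈ 16 mL/min → bracket < 25 mL/min.
Dose for this bracket: 10 mg.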